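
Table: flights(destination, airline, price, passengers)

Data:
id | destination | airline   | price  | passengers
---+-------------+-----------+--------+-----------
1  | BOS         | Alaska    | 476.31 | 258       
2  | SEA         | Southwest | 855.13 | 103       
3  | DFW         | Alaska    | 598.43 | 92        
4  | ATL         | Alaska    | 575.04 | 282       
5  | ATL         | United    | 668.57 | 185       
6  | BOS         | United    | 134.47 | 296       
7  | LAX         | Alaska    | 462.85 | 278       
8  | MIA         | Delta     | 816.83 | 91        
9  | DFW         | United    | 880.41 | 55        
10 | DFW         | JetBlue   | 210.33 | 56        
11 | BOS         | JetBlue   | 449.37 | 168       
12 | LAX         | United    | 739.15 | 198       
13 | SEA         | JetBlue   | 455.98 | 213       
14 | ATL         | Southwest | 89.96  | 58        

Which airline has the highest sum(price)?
SELECT airline, SUM(price) as val
FROM flights
GROUP BY airline
ORDER BY val DESC
LIMIT 1

Result: United with sum(price) = 2422.60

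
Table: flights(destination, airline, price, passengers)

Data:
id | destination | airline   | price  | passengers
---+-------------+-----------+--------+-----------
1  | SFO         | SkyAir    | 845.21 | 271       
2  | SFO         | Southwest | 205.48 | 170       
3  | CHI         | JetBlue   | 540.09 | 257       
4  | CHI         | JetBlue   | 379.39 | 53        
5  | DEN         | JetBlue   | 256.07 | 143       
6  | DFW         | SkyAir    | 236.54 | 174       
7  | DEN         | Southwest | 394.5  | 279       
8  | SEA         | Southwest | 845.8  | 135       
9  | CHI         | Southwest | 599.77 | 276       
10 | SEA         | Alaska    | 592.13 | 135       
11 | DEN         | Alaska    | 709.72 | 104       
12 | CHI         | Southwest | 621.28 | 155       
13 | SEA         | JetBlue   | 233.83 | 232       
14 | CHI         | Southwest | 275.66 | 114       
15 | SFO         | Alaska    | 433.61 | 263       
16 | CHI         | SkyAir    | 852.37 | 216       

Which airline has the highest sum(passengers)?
SELECT airline, SUM(passengers) as val
FROM flights
GROUP BY airline
ORDER BY val DESC
LIMIT 1

Result: Southwest with sum(passengers) = 1129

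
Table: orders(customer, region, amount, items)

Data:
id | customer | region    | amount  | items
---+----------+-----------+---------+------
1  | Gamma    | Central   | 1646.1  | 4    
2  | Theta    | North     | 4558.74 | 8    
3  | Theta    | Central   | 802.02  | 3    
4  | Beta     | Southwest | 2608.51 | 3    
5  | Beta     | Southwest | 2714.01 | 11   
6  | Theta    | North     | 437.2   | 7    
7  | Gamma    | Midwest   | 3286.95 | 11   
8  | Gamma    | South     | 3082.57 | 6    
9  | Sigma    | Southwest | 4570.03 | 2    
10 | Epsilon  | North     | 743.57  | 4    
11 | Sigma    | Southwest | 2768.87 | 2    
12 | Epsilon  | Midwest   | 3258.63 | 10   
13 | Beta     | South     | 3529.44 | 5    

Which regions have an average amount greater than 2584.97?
SELECT region, AVG(amount)
FROM orders
GROUP BY region
HAVING AVG(amount) > 2584.97

Result:
  Midwest: avg=3272.79
  South: avg=3306.01
  Southwest: avg=3165.36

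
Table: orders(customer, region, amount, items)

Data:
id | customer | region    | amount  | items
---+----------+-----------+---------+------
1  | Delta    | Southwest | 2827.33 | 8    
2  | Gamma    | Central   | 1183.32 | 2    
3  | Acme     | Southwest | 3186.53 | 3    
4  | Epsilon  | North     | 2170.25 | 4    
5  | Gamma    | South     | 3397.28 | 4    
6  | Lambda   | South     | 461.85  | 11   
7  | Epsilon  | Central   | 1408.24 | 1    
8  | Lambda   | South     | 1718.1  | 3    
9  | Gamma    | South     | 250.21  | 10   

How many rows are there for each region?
SELECT region, COUNT(*) as count
FROM orders
GROUP BY region

Result:
  Central: 2
  North: 1
  South: 4
  Southwest: 2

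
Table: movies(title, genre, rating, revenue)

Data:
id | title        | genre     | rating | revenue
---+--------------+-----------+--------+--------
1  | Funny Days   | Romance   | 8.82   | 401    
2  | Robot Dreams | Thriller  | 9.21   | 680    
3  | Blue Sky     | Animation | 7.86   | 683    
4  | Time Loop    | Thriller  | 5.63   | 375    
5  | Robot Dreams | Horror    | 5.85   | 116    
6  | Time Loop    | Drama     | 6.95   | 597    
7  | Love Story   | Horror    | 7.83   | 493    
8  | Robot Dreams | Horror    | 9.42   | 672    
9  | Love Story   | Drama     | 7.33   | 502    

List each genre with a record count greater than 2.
SELECT genre, COUNT(*) as cnt
FROM movies
GROUP BY genre
HAVING COUNT(*) > 2

Result:
  Horror: 3

Note: HAVING filters groups after aggregation, WHERE filters rows before.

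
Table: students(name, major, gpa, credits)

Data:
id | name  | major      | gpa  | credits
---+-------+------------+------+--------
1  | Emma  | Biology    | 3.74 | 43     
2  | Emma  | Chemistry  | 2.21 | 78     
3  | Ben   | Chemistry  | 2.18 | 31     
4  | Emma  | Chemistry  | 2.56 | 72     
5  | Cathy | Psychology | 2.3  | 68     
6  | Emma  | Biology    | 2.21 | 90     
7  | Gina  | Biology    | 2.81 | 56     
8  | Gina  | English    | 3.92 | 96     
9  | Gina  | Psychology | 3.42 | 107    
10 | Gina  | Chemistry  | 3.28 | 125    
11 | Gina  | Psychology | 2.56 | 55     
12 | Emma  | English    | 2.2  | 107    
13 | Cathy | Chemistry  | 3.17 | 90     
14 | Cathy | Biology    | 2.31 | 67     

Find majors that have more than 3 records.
SELECT major, COUNT(*) as cnt
FROM students
GROUP BY major
HAVING COUNT(*) > 3

Result:
  Biology: 4
  Chemistry: 5

Note: HAVING filters groups after aggregation, WHERE filters rows before.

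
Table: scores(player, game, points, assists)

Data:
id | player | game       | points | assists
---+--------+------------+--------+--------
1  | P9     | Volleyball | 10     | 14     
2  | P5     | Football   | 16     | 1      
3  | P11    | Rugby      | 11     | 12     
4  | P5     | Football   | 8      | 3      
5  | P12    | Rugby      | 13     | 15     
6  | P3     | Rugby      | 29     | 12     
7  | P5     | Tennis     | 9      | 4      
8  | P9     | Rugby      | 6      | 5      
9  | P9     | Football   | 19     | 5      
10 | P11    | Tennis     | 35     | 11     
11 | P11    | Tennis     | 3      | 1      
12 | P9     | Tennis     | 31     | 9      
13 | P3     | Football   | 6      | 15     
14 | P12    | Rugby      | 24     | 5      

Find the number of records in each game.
SELECT game, COUNT(*) as count
FROM scores
GROUP BY game

Result:
  Football: 4
  Rugby: 5
  Tennis: 4
  Volleyball: 1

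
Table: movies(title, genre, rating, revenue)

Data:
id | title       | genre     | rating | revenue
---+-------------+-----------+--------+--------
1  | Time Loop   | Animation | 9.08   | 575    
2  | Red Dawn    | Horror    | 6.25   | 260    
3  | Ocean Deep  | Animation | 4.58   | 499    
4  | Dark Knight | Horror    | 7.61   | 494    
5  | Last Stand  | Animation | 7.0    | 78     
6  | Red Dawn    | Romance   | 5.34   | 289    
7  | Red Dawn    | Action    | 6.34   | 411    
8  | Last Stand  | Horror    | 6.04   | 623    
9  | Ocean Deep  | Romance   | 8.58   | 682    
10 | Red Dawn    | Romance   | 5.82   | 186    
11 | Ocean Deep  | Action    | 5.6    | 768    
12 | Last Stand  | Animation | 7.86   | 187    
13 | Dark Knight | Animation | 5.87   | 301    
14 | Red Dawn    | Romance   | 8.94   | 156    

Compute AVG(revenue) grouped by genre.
SELECT genre, AVG(revenue) as result
FROM movies
GROUP BY genre

Result:
  Action: 589.50
  Animation: 328.00
  Horror: 459.00
  Romance: 328.25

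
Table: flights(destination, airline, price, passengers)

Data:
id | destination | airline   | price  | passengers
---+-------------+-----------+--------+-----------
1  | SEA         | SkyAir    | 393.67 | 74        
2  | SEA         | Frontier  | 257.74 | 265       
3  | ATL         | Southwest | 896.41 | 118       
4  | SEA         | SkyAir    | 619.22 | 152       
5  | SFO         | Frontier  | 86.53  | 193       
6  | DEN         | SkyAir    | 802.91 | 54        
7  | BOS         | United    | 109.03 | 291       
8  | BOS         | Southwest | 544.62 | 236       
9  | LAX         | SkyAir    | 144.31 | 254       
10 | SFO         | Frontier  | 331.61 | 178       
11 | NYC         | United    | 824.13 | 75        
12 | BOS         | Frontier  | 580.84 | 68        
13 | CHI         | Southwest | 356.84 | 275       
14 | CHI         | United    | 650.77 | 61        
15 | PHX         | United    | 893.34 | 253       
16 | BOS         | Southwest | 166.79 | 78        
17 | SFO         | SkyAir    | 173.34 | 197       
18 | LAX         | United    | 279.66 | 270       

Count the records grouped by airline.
SELECT airline, COUNT(*) as count
FROM flights
GROUP BY airline

Result:
  Frontier: 4
  SkyAir: 5
  Southwest: 4
  United: 5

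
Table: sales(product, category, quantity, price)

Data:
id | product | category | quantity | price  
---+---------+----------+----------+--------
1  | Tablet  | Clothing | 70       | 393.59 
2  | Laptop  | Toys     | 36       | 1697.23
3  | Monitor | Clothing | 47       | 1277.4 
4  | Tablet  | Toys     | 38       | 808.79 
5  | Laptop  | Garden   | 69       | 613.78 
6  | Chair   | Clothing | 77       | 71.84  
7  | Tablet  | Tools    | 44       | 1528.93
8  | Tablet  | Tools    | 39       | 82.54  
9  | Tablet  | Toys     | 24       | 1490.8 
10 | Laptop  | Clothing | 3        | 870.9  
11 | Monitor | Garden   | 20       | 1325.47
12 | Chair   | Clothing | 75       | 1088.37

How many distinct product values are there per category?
SELECT category, COUNT(DISTINCT product)
FROM sales
GROUP BY category

Result:
  Clothing: 4 distinct
  Garden: 2 distinct
  Tools: 1 distinct
  Toys: 2 distinct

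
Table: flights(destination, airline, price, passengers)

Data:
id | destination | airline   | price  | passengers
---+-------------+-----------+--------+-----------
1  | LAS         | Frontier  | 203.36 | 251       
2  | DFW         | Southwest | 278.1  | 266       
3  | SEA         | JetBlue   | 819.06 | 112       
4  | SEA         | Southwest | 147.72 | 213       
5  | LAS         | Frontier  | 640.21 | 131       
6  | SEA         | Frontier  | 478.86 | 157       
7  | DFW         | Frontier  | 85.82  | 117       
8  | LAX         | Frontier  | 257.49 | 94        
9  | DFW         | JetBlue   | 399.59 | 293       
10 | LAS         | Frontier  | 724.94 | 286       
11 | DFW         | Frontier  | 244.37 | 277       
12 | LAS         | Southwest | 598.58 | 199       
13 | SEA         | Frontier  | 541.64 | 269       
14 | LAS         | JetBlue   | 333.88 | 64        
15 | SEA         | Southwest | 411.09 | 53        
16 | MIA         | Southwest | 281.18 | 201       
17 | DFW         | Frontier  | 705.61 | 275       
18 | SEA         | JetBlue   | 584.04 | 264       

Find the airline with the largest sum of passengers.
SELECT airline, SUM(passengers) as val
FROM flights
GROUP BY airline
ORDER BY val DESC
LIMIT 1

Result: Frontier with sum(passengers) = 1857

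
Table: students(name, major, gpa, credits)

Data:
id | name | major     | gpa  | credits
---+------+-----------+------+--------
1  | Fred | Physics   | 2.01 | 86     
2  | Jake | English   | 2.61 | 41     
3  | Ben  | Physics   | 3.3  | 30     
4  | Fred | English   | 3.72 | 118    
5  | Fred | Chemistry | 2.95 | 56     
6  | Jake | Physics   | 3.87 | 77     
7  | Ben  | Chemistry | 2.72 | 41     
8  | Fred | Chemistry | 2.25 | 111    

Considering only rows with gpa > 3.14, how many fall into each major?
SELECT major, COUNT(*)
FROM students
WHERE gpa > 3.14
GROUP BY major

Note: WHERE filters rows before grouping.

Result:
  English: 1
  Physics: 2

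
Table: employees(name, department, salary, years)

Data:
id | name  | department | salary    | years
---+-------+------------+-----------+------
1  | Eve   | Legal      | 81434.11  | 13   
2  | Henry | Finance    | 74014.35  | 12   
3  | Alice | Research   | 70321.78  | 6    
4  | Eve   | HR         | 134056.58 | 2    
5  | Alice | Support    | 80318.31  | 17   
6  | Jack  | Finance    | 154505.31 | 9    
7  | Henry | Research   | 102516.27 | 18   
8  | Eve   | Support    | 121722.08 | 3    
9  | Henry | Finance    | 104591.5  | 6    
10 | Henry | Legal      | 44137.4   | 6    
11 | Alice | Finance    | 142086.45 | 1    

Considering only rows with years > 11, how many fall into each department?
SELECT department, COUNT(*)
FROM employees
WHERE years > 11
GROUP BY department

Note: WHERE filters rows before grouping.

Result:
  Finance: 1
  Legal: 1
  Research: 1
  Support: 1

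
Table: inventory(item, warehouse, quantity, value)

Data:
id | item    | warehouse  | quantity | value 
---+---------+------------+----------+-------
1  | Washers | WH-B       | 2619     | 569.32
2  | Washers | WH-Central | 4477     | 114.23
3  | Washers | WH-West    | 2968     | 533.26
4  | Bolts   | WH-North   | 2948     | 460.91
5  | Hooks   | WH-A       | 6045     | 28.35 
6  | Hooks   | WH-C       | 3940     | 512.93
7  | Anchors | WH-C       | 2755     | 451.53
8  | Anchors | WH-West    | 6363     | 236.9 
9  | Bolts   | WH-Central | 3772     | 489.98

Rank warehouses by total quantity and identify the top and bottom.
SELECT warehouse, SUM(quantity)
FROM inventory
GROUP BY warehouse
ORDER BY SUM(quantity)

All groups:
  WH-B: 2619
  WH-North: 2948
  WH-A: 6045
  WH-C: 6695
  WH-Central: 8249
  WH-West: 9331

Highest: WH-West (9331)
Lowest: WH-B (2619)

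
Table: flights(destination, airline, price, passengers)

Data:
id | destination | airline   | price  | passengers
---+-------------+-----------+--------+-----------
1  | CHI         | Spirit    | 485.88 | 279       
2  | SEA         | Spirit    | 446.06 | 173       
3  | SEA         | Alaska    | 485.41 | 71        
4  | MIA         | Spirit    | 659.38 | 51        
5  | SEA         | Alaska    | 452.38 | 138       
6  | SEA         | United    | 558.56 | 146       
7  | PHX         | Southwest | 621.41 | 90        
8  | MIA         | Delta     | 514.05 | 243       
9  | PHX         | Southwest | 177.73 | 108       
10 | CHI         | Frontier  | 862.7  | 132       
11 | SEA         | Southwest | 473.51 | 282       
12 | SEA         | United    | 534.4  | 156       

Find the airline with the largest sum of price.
SELECT airline, SUM(price) as val
FROM flights
GROUP BY airline
ORDER BY val DESC
LIMIT 1

Result: Spirit with sum(price) = 1591.32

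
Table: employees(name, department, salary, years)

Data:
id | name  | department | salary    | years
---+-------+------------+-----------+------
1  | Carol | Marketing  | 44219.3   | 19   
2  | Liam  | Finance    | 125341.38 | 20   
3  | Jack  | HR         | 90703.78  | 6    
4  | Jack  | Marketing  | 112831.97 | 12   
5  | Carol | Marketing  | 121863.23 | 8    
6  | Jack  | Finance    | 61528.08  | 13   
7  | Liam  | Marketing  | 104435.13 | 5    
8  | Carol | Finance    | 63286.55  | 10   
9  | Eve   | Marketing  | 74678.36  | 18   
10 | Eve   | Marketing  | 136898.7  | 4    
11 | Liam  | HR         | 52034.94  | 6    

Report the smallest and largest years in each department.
SELECT department, MIN(years), MAX(years)
FROM employees
GROUP BY department

Result:
  Finance: min=10, max=20
  HR: min=6, max=6
  Marketing: min=4, max=19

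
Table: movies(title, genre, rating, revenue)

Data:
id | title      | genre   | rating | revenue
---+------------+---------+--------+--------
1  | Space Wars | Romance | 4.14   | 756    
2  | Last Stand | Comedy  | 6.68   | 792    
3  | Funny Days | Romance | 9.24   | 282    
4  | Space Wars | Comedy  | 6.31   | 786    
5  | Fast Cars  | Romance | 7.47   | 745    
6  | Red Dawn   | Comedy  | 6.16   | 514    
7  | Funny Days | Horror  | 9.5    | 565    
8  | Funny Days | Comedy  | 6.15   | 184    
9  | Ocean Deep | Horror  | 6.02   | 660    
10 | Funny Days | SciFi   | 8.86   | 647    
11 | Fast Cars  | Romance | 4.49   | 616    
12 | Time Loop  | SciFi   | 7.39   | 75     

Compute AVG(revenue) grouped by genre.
SELECT genre, AVG(revenue) as result
FROM movies
GROUP BY genre

Result:
  Comedy: 569.00
  Horror: 612.50
  Romance: 599.75
  SciFi: 361.00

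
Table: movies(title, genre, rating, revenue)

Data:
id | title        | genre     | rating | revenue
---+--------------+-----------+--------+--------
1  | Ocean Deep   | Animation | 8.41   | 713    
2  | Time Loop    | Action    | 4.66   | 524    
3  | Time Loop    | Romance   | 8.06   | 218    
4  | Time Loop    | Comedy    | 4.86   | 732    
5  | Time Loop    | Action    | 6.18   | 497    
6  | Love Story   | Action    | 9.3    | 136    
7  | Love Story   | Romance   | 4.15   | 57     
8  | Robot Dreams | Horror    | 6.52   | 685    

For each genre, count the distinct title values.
SELECT genre, COUNT(DISTINCT title)
FROM movies
GROUP BY genre

Result:
  Action: 2 distinct
  Animation: 1 distinct
  Comedy: 1 distinct
  Horror: 1 distinct
  Romance: 2 distinct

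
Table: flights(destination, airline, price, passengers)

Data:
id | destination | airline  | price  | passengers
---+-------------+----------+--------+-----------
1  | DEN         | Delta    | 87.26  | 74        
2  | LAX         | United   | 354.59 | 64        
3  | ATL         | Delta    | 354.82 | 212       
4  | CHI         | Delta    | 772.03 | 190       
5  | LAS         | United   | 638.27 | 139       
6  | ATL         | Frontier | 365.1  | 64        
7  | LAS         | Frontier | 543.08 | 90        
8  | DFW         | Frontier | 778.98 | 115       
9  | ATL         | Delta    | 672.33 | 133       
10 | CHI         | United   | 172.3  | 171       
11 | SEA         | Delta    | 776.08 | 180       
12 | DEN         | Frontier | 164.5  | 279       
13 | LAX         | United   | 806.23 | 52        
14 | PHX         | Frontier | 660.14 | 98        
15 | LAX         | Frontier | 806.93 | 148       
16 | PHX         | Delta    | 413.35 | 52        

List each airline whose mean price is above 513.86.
SELECT airline, AVG(price)
FROM flights
GROUP BY airline
HAVING AVG(price) > 513.86

Result:
  Frontier: avg=553.12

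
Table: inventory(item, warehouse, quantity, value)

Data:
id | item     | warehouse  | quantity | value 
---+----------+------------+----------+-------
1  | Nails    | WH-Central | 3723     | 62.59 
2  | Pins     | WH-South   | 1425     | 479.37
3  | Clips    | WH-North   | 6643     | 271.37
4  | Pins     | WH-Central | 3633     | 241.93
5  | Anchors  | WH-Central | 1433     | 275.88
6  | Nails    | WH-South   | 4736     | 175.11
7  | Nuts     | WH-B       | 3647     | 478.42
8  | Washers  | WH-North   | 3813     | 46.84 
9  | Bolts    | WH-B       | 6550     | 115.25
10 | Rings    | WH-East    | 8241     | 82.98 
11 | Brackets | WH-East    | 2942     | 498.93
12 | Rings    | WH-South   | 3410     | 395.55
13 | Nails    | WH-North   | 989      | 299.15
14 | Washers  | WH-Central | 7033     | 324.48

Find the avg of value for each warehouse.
SELECT warehouse, AVG(value) as result
FROM inventory
GROUP BY warehouse

Result:
  WH-B: 296.84
  WH-Central: 226.22
  WH-East: 290.96
  WH-North: 205.79
  WH-South: 350.01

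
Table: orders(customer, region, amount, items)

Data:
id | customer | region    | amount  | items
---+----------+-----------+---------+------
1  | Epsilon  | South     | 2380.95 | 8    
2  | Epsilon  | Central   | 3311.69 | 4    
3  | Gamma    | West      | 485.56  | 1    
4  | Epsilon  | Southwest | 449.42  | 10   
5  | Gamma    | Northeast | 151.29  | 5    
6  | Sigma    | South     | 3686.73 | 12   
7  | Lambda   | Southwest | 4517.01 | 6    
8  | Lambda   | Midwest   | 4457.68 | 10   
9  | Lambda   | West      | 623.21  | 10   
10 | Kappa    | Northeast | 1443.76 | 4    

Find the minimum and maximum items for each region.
SELECT region, MIN(items), MAX(items)
FROM orders
GROUP BY region

Result:
  Central: min=4, max=4
  Midwest: min=10, max=10
  Northeast: min=4, max=5
  South: min=8, max=12
  Southwest: min=6, max=10
  West: min=1, max=10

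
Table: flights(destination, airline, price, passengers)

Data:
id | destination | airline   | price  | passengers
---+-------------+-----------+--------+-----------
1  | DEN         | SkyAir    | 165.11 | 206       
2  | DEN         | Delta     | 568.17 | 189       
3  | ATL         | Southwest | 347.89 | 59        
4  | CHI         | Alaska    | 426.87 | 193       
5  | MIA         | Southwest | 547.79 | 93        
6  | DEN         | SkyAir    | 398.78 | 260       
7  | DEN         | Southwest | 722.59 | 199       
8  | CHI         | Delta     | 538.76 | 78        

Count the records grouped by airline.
SELECT airline, COUNT(*) as count
FROM flights
GROUP BY airline

Result:
  Alaska: 1
  Delta: 2
  SkyAir: 2
  Southwest: 3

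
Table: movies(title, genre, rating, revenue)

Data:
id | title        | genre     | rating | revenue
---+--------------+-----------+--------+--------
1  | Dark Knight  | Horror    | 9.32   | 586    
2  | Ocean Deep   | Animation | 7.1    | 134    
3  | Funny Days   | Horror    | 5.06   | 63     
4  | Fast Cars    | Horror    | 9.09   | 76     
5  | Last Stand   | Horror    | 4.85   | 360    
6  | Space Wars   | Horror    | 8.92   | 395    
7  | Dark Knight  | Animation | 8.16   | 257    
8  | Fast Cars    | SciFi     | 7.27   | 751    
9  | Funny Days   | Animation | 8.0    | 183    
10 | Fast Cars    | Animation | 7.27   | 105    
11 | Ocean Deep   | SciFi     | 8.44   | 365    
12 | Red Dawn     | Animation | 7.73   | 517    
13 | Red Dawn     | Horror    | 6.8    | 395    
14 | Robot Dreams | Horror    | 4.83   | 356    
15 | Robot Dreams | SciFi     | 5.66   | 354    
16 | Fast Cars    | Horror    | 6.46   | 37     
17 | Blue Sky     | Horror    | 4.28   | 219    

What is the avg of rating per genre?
SELECT genre, AVG(rating) as result
FROM movies
GROUP BY genre

Result:
  Animation: 7.65
  Horror: 6.62
  SciFi: 7.12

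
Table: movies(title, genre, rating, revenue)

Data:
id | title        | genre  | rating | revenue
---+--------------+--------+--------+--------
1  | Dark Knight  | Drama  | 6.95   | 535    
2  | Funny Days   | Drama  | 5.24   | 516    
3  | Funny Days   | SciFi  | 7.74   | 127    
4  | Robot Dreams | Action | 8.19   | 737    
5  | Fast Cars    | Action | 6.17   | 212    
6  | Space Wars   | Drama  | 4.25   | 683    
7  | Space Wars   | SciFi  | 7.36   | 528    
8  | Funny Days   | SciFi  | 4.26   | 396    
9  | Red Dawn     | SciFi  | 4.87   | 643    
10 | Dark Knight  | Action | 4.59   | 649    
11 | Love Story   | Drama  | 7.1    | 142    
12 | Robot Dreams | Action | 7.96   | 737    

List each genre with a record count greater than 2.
SELECT genre, COUNT(*) as cnt
FROM movies
GROUP BY genre
HAVING COUNT(*) > 2

Result:
  Action: 4
  Drama: 4
  SciFi: 4

Note: HAVING filters groups after aggregation, WHERE filters rows before.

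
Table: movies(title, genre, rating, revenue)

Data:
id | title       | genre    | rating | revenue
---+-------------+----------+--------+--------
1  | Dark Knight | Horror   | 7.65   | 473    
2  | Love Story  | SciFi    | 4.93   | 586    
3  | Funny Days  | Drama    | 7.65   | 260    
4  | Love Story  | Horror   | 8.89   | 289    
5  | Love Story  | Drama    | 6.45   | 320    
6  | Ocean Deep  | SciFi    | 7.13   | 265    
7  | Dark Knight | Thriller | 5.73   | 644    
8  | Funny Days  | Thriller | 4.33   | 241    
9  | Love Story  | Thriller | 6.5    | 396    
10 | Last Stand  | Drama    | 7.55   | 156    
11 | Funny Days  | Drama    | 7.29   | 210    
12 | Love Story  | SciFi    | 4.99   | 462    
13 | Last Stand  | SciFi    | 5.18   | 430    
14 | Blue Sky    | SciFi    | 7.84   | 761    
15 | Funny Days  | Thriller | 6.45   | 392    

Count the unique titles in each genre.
SELECT genre, COUNT(DISTINCT title)
FROM movies
GROUP BY genre

Result:
  Drama: 3 distinct
  Horror: 2 distinct
  SciFi: 4 distinct
  Thriller: 3 distinct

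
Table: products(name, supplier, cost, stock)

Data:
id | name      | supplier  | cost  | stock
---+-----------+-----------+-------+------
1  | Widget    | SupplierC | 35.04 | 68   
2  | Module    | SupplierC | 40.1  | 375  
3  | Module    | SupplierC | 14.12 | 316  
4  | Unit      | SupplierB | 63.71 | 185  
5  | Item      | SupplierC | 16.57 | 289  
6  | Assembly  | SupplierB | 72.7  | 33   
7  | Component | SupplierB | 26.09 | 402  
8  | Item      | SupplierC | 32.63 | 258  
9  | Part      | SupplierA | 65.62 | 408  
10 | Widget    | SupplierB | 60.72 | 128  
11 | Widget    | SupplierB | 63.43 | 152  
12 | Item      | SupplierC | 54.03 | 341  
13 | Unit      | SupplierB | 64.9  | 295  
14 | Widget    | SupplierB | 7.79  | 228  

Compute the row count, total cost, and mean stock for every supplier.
SELECT supplier,
       COUNT(*) as cnt,
       SUM(cost) as total_cost,
       AVG(stock) as avg_stock
FROM products
GROUP BY supplier

Result:
  SupplierA: 1 records, 65.62 total cost, 408.00 avg stock
  SupplierB: 7 records, 359.34 total cost, 203.29 avg stock
  SupplierC: 6 records, 192.49 total cost, 274.50 avg stock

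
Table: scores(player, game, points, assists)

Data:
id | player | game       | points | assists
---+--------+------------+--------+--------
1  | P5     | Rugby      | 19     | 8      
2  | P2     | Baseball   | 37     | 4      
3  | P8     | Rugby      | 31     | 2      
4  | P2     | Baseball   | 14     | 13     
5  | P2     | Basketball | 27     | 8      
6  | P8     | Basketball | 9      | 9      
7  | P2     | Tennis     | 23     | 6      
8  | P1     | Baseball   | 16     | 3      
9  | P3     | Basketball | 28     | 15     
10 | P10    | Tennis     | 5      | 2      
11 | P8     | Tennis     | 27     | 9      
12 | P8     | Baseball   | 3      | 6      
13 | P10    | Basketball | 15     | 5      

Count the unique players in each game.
SELECT game, COUNT(DISTINCT player)
FROM scores
GROUP BY game

Result:
  Baseball: 3 distinct
  Basketball: 4 distinct
  Rugby: 2 distinct
  Tennis: 3 distinct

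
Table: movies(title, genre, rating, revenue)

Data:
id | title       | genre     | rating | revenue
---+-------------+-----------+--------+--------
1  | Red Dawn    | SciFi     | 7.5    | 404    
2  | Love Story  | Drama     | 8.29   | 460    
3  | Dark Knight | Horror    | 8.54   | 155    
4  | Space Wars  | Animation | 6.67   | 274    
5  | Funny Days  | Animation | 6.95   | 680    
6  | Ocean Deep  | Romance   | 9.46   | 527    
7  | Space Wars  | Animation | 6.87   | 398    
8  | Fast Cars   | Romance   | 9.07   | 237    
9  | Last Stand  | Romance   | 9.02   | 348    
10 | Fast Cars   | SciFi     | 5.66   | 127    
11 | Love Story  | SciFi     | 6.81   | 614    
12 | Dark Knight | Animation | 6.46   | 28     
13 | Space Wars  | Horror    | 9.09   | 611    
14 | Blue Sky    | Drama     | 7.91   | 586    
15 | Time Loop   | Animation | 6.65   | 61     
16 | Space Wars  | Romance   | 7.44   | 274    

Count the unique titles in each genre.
SELECT genre, COUNT(DISTINCT title)
FROM movies
GROUP BY genre

Result:
  Animation: 4 distinct
  Drama: 2 distinct
  Horror: 2 distinct
  Romance: 4 distinct
  SciFi: 3 distinct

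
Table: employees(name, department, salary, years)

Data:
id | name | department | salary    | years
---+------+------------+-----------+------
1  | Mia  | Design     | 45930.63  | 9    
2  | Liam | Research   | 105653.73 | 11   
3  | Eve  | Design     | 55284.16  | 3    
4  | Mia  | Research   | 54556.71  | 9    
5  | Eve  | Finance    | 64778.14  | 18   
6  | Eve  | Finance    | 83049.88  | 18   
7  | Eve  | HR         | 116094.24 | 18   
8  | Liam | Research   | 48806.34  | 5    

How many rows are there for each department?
SELECT department, COUNT(*) as count
FROM employees
GROUP BY department

Result:
  Design: 2
  Finance: 2
  HR: 1
  Research: 3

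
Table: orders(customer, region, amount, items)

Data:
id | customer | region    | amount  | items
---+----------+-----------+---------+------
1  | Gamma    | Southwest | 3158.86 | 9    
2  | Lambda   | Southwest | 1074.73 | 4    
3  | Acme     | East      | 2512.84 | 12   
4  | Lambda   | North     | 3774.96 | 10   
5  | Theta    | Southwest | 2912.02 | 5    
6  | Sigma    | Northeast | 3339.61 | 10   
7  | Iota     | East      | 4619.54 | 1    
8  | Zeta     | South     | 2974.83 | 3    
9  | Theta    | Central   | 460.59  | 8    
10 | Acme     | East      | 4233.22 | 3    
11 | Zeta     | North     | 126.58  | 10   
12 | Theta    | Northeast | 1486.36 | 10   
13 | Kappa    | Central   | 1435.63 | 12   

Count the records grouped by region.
SELECT region, COUNT(*) as count
FROM orders
GROUP BY region

Result:
  Central: 2
  East: 3
  North: 2
  Northeast: 2
  South: 1
  Southwest: 3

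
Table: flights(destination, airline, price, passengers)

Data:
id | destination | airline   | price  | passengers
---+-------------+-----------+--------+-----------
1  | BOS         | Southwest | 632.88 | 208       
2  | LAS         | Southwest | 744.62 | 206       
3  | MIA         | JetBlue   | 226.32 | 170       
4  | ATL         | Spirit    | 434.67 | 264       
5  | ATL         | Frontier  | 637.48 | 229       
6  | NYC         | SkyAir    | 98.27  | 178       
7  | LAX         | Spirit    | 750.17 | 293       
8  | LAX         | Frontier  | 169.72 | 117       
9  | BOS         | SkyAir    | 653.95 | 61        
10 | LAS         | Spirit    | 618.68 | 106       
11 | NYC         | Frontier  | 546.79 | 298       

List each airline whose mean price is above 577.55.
SELECT airline, AVG(price)
FROM flights
GROUP BY airline
HAVING AVG(price) > 577.55

Result:
  Southwest: avg=688.75
  Spirit: avg=601.17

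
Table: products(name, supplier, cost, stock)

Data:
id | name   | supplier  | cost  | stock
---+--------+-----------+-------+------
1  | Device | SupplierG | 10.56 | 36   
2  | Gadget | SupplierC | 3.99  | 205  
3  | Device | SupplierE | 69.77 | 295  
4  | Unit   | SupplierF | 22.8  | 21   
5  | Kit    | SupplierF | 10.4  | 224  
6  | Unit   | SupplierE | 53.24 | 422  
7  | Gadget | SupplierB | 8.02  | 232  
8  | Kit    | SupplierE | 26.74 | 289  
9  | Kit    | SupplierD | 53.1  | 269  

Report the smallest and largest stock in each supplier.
SELECT supplier, MIN(stock), MAX(stock)
FROM products
GROUP BY supplier

Result:
  SupplierB: min=232, max=232
  SupplierC: min=205, max=205
  SupplierD: min=269, max=269
  SupplierE: min=289, max=422
  SupplierF: min=21, max=224
  SupplierG: min=36, max=36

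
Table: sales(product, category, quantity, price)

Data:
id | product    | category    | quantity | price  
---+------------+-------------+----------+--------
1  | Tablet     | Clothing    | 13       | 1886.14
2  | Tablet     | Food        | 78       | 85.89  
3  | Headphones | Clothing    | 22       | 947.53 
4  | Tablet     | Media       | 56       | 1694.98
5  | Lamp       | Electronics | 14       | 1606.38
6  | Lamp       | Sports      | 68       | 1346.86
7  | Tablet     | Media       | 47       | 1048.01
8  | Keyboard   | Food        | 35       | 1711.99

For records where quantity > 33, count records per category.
SELECT category, COUNT(*)
FROM sales
WHERE quantity > 33
GROUP BY category

Note: WHERE filters rows before grouping.

Result:
  Food: 2
  Media: 2
  Sports: 1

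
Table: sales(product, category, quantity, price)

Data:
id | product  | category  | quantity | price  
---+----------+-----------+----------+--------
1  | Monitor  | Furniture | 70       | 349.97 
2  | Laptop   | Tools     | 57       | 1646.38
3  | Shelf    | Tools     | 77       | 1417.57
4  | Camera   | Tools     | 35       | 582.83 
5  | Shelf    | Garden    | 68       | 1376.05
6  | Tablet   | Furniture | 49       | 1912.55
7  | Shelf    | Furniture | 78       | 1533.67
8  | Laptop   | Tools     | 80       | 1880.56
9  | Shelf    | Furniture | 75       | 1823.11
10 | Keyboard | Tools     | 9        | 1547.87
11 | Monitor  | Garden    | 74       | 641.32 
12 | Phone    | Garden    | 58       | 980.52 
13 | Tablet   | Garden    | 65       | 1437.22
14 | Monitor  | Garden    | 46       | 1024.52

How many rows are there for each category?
SELECT category, COUNT(*) as count
FROM sales
GROUP BY category

Result:
  Furniture: 4
  Garden: 5
  Tools: 5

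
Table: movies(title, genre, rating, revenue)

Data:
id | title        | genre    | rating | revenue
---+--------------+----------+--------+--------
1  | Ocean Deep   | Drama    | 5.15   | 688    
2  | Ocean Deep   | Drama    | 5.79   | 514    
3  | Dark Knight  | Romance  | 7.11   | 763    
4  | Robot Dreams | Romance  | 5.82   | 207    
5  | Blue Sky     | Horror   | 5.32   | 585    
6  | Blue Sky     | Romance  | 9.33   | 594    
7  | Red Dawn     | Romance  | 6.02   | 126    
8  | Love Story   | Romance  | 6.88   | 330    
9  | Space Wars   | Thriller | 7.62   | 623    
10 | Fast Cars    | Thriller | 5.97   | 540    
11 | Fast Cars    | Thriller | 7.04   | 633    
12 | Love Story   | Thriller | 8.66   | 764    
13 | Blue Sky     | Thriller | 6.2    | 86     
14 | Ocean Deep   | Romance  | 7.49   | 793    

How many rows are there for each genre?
SELECT genre, COUNT(*) as count
FROM movies
GROUP BY genre

Result:
  Drama: 2
  Horror: 1
  Romance: 6
  Thriller: 5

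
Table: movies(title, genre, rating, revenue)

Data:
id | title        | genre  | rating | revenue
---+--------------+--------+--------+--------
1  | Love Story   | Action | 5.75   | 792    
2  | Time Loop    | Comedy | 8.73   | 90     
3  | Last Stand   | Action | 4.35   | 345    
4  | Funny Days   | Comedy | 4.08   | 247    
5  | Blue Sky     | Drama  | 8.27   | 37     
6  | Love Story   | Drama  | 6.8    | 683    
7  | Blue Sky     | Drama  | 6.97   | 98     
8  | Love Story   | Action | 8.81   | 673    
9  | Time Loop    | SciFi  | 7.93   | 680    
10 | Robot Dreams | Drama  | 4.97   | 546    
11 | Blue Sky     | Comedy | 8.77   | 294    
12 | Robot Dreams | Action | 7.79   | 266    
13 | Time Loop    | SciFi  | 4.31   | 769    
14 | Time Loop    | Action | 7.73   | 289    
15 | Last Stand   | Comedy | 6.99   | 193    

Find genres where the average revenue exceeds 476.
SELECT genre, AVG(revenue)
FROM movies
GROUP BY genre
HAVING AVG(revenue) > 476

Result:
  SciFi: avg=724.50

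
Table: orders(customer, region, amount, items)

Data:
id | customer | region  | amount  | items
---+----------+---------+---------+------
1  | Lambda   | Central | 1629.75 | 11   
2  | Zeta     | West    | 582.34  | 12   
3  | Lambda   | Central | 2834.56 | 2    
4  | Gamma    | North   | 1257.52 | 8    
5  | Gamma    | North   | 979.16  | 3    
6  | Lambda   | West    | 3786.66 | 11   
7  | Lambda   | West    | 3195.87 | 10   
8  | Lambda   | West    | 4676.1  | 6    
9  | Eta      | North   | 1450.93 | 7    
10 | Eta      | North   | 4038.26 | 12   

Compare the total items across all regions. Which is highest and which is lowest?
SELECT region, SUM(items)
FROM orders
GROUP BY region
ORDER BY SUM(items)

All groups:
  Central: 13
  North: 30
  West: 39

Highest: West (39)
Lowest: Central (13)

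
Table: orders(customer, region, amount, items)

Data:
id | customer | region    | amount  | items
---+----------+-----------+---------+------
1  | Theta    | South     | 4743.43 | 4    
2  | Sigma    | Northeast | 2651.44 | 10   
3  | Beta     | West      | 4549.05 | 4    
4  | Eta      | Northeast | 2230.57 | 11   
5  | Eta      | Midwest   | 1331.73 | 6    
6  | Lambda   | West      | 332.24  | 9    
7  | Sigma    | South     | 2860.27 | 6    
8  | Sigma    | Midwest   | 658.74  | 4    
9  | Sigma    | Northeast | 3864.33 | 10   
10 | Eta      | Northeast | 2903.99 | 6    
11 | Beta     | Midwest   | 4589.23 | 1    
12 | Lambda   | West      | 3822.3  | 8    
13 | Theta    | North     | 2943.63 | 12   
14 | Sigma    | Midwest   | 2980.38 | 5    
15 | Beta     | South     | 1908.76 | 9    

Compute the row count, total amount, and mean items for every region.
SELECT region,
       COUNT(*) as cnt,
       SUM(amount) as total_amount,
       AVG(items) as avg_items
FROM orders
GROUP BY region

Result:
  Midwest: 4 records, 9560.08 total amount, 4.00 avg items
  North: 1 records, 2943.63 total amount, 12.00 avg items
  Northeast: 4 records, 11650.33 total amount, 9.25 avg items
  South: 3 records, 9512.46 total amount, 6.33 avg items
  West: 3 records, 8703.59 total amount, 7.00 avg items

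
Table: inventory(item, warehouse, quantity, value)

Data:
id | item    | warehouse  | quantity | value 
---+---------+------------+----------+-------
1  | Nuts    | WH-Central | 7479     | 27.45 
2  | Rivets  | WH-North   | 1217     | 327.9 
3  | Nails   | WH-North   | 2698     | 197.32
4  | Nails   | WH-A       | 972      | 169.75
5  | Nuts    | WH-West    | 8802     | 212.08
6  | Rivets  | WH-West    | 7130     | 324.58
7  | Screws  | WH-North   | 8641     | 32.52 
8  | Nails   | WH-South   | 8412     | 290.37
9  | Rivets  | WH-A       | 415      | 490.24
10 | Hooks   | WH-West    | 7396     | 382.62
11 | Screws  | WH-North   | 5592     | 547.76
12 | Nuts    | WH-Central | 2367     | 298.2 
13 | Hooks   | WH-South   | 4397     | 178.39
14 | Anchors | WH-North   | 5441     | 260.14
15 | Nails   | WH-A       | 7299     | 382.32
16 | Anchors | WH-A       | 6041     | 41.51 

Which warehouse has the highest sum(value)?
SELECT warehouse, SUM(value) as val
FROM inventory
GROUP BY warehouse
ORDER BY val DESC
LIMIT 1

Result: WH-North with sum(value) = 1365.64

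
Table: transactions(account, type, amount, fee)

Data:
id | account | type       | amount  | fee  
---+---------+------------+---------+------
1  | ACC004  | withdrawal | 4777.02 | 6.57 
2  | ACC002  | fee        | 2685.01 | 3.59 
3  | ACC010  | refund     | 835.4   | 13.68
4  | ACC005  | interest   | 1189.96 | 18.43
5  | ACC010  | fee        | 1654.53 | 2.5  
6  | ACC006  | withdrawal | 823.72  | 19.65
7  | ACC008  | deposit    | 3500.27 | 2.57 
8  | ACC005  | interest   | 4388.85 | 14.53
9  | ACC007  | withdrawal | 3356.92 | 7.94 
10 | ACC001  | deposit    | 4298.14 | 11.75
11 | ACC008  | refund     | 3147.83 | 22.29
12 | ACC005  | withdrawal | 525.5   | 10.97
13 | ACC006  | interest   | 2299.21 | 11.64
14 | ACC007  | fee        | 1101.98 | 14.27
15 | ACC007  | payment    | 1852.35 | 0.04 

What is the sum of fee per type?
SELECT type, SUM(fee) as result
FROM transactions
GROUP BY type

Result:
  deposit: 14.32
  fee: 20.36
  interest: 44.60
  payment: 0.04
  refund: 35.97
  withdrawal: 45.13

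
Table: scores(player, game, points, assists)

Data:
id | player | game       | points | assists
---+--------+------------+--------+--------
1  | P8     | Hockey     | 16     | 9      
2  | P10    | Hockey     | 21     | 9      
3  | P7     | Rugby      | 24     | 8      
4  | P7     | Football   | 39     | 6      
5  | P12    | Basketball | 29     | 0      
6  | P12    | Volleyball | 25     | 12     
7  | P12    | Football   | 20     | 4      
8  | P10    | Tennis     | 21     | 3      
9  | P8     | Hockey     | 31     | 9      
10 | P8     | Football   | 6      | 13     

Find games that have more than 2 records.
SELECT game, COUNT(*) as cnt
FROM scores
GROUP BY game
HAVING COUNT(*) > 2

Result:
  Football: 3
  Hockey: 3

Note: HAVING filters groups after aggregation, WHERE filters rows before.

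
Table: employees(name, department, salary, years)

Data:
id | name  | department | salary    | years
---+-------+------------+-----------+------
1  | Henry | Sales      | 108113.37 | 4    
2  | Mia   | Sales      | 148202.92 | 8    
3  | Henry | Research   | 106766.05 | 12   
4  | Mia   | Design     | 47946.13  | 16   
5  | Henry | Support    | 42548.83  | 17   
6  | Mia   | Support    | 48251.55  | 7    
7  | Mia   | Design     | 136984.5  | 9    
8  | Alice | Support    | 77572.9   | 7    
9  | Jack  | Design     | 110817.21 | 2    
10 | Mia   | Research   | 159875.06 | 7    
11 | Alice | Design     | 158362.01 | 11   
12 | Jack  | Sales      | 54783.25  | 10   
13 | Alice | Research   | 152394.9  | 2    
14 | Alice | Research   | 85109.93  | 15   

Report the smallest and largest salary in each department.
SELECT department, MIN(salary), MAX(salary)
FROM employees
GROUP BY department

Result:
  Design: min=47946.13, max=158362.01
  Research: min=85109.93, max=159875.06
  Sales: min=54783.25, max=148202.92
  Support: min=42548.83, max=77572.90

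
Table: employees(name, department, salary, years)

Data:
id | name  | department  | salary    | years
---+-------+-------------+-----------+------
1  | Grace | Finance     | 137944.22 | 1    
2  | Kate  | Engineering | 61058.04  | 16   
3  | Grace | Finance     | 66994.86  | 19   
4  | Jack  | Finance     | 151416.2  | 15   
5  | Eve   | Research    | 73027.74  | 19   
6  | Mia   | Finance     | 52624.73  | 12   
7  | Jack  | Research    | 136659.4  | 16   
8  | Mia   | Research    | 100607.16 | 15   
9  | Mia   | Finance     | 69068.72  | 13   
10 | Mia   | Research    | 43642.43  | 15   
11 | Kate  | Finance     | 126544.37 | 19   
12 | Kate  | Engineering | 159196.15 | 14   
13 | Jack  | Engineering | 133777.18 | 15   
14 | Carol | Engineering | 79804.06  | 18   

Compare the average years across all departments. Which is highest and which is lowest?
SELECT department, AVG(years)
FROM employees
GROUP BY department
ORDER BY AVG(years)

All groups:
  Finance: 13.17
  Engineering: 15.75
  Research: 16.25

Highest: Research (16.25)
Lowest: Finance (13.17)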